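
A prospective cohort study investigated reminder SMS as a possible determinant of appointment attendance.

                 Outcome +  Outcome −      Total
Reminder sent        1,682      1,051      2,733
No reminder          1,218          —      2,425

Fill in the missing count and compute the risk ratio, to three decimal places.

The missing cell is in the unexposed row: 2425 − 1218 = 1207.
So a = 1682, b = 1051, c = 1218, d = 1207.
RR = [a/(a+b)] / [c/(c+d)] = (1682/2733) / (1218/2425) = 0.61544/0.50227 = 1.22532

1.225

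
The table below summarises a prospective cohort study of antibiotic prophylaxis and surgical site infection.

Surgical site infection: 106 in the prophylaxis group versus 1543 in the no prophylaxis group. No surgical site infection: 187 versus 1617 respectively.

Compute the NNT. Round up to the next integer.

Risk in treated group = 106/293 = 0.36177; risk in control = 1543/3160 = 0.48829.
Absolute risk reduction = 0.48829 − 0.36177 = 0.12652
NNT = 1 / ARR = 1 / 0.12652 = 7.904 → round up → 8

8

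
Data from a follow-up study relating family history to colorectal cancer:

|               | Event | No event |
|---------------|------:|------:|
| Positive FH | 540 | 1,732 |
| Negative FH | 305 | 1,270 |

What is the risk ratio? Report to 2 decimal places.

Cells: a = 540, b = 1732, c = 305, d = 1270.
Risk in exposed = 540/2272 = 0.23768; risk in unexposed = 305/1575 = 0.19365.
RR = 0.23768 / 0.19365 = 1.22734
The risk among the exposed is 1.23 times that among the unexposed.

1.23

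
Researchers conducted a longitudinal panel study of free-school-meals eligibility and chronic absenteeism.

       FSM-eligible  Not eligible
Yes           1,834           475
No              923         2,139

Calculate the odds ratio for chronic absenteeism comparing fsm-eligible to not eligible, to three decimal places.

8.948

Reading the table with exposure as columns: a = 1834 (FSM-eligible, case), b = 923 (FSM-eligible, non-case), c = 475 (Not eligible, case), d = 2139.
OR = (a·d)/(b·c) = (1834 × 2139) / (923 × 475) = 3922926 / 438425 = 8.94777
The odds of chronic absenteeism are about 8.95 times as high in the fsm-eligible group.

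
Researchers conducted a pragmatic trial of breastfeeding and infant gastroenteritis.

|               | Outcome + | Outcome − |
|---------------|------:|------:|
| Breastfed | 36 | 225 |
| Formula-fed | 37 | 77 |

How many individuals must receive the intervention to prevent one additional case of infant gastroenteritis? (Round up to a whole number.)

Risk in treated group = 36/261 = 0.13793; risk in control = 37/114 = 0.32456.
Absolute risk reduction = 0.32456 − 0.13793 = 0.18663
NNT = 1 / ARR = 1 / 0.18663 = 5.358 → round up → 6

6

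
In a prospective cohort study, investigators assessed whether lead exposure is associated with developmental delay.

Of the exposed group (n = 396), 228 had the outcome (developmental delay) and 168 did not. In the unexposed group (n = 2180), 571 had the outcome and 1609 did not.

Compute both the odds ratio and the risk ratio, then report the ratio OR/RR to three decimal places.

1.740

From the description: a = 228, b = 168, c = 571, d = 1609.
OR = (228·1609)/(168·571) = 366852/95928 = 3.82424
Risk in exposed = 228/396 = 0.57576; risk in unexposed = 571/2180 = 0.26193; RR = 2.19816
OR/RR = 3.82424 / 2.19816 = 1.73974
The outcome is not rare, so the OR lies further from 1 than the RR.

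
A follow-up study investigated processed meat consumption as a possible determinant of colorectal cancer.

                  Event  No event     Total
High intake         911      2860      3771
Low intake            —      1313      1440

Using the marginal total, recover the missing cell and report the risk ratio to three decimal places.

The missing cell is in the unexposed row: 1440 − 1313 = 127.
So a = 911, b = 2860, c = 127, d = 1313.
RR = [a/(a+b)] / [c/(c+d)] = (911/3771) / (127/1440) = 0.24158/0.08819 = 2.73918

2.739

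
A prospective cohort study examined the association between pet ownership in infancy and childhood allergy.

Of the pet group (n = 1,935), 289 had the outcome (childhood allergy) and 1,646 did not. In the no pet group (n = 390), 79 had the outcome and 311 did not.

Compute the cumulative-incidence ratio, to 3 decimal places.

From the description: a = 289, b = 1646, c = 79, d = 311.
Risk in exposed = 289/1935 = 0.14935; risk in unexposed = 79/390 = 0.20256.
RR = 0.14935 / 0.20256 = 0.73732
The risk is 26% lower among the exposed than among the unexposed.

0.737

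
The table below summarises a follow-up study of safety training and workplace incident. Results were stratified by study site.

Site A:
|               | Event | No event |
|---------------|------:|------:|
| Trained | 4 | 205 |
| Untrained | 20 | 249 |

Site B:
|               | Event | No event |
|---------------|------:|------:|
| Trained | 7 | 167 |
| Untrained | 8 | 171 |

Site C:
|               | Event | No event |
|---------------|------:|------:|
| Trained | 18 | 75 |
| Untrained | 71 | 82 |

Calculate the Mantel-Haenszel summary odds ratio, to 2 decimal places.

0.34

OR_MH = Σ(aᵢdᵢ/nᵢ) / Σ(bᵢcᵢ/nᵢ), where nᵢ is the stratum total.
Stratum 1 (Site A): n = 478; a·d/n = 4·249/478 = 2.0837; b·c/n = 205·20/478 = 8.5774
Stratum 2 (Site B): n = 353; a·d/n = 7·171/353 = 3.3909; b·c/n = 167·8/353 = 3.7847
Stratum 3 (Site C): n = 246; a·d/n = 18·82/246 = 6.0000; b·c/n = 75·71/246 = 21.6463
OR_MH = (2.0837 + 3.3909 + 6.0000) / (8.5774 + 3.7847 + 21.6463) = 11.4746 / 34.0084 = 0.33740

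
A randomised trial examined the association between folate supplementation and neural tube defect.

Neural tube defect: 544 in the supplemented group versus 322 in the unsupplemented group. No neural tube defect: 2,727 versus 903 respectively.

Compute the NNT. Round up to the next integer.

11

Risk in treated group = 544/3271 = 0.16631; risk in control = 322/1225 = 0.26286.
Absolute risk reduction = 0.26286 − 0.16631 = 0.09655
NNT = 1 / ARR = 1 / 0.09655 = 10.358 → round up → 11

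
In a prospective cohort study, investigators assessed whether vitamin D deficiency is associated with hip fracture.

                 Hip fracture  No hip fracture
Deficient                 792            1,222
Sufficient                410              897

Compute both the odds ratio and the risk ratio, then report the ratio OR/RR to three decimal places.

1.131

Cells: a = 792, b = 1222, c = 410, d = 897.
OR = (792·897)/(1222·410) = 710424/501020 = 1.41796
Risk in exposed = 792/2014 = 0.39325; risk in unexposed = 410/1307 = 0.31370; RR = 1.25360
OR/RR = 1.41796 / 1.25360 = 1.13111
The outcome is not rare, so the OR lies further from 1 than the RR.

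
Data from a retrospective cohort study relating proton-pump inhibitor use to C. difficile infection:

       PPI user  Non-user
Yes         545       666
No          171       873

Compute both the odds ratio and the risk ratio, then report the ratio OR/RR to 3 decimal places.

Reading the table with exposure as columns: a = 545 (PPI user, case), b = 171 (PPI user, non-case), c = 666 (Non-user, case), d = 873.
OR = (545·873)/(171·666) = 475785/113886 = 4.17773
Risk in exposed = 545/716 = 0.76117; risk in unexposed = 666/1539 = 0.43275; RR = 1.75893
OR/RR = 4.17773 / 1.75893 = 2.37516
The outcome is not rare, so the OR lies further from 1 than the RR.

2.375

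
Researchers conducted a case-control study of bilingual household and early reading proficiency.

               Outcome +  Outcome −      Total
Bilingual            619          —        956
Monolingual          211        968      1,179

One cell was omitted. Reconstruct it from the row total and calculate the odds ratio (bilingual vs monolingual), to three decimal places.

8.427

The missing cell is in the exposed row: 956 − 619 = 337.
So a = 619, b = 337, c = 211, d = 968.
OR = (a·d)/(b·c) = (619 × 968) / (337 × 211) = 599192 / 71107 = 8.42662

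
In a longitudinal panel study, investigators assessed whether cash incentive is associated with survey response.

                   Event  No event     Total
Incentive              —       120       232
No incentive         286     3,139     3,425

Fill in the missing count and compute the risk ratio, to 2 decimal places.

5.78

The missing cell is in the exposed row: 232 − 120 = 112.
So a = 112, b = 120, c = 286, d = 3139.
RR = [a/(a+b)] / [c/(c+d)] = (112/232) / (286/3425) = 0.48276/0.08350 = 5.78129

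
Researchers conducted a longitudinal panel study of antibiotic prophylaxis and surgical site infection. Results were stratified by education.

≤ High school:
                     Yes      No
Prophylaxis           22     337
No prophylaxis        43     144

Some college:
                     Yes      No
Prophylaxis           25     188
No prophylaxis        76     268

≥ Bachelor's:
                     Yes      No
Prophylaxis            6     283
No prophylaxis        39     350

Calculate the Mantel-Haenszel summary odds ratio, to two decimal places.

OR_MH = Σ(aᵢdᵢ/nᵢ) / Σ(bᵢcᵢ/nᵢ), where nᵢ is the stratum total.
Stratum 1 (≤ High school): n = 546; a·d/n = 22·144/546 = 5.8022; b·c/n = 337·43/546 = 26.5403
Stratum 2 (Some college): n = 557; a·d/n = 25·268/557 = 12.0287; b·c/n = 188·76/557 = 25.6517
Stratum 3 (≥ Bachelor's): n = 678; a·d/n = 6·350/678 = 3.0973; b·c/n = 283·39/678 = 16.2788
OR_MH = (5.8022 + 12.0287 + 3.0973) / (26.5403 + 25.6517 + 16.2788) = 20.9283 / 68.4708 = 0.30565

0.31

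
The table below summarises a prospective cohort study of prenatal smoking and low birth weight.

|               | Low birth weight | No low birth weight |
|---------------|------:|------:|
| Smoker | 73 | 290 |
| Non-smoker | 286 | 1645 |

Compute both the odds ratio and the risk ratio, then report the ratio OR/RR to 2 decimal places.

Cells: a = 73, b = 290, c = 286, d = 1645.
OR = (73·1645)/(290·286) = 120085/82940 = 1.44785
Risk in exposed = 73/363 = 0.20110; risk in unexposed = 286/1931 = 0.14811; RR = 1.35779
OR/RR = 1.44785 / 1.35779 = 1.06633
The outcome is not rare, so the OR lies further from 1 than the RR.

1.07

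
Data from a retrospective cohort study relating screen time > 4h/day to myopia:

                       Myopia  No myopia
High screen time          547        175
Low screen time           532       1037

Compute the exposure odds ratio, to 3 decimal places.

6.093

Cells: a = 547, b = 175, c = 532, d = 1037.
OR = (a·d)/(b·c) = (547 × 1037) / (175 × 532) = 567239 / 93100 = 6.09279
The odds of myopia are about 6.09 times as high in the high screen time group.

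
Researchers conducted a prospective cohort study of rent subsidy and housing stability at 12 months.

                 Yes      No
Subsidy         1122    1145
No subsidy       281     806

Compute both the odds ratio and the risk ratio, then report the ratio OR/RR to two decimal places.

1.47

Cells: a = 1122, b = 1145, c = 281, d = 806.
OR = (1122·806)/(1145·281) = 904332/321745 = 2.81071
Risk in exposed = 1122/2267 = 0.49493; risk in unexposed = 281/1087 = 0.25851; RR = 1.91454
OR/RR = 2.81071 / 1.91454 = 1.46809
The outcome is not rare, so the OR lies further from 1 than the RR.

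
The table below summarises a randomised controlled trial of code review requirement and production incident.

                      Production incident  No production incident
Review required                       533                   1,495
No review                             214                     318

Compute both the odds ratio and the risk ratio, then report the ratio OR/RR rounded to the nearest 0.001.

0.811

Cells: a = 533, b = 1495, c = 214, d = 318.
OR = (533·318)/(1495·214) = 169494/319930 = 0.52978
Risk in exposed = 533/2028 = 0.26282; risk in unexposed = 214/532 = 0.40226; RR = 0.65337
OR/RR = 0.52978 / 0.65337 = 0.81085
The outcome is not rare, so the OR lies further from 1 than the RR.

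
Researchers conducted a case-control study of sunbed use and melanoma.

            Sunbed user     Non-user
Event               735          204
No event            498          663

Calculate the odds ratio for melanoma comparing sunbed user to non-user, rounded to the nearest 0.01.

4.80

Reading the table with exposure as columns: a = 735 (Sunbed user, case), b = 498 (Sunbed user, non-case), c = 204 (Non-user, case), d = 663.
OR = (a·d)/(b·c) = (735 × 663) / (498 × 204) = 487305 / 101592 = 4.79669
The odds of melanoma are about 4.80 times as high in the sunbed user group.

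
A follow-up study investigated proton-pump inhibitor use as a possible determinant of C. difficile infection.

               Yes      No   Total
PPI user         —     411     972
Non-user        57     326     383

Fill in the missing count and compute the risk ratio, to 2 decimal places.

3.88

The missing cell is in the exposed row: 972 − 411 = 561.
So a = 561, b = 411, c = 57, d = 326.
RR = [a/(a+b)] / [c/(c+d)] = (561/972) / (57/383) = 0.57716/0.14883 = 3.87811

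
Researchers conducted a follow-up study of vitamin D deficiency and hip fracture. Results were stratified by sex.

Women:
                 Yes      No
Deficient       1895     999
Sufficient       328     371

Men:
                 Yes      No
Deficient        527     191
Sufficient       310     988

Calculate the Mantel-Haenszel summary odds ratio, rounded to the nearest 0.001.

OR_MH = Σ(aᵢdᵢ/nᵢ) / Σ(bᵢcᵢ/nᵢ), where nᵢ is the stratum total.
Stratum 1 (Women): n = 3593; a·d/n = 1895·371/3593 = 195.6707; b·c/n = 999·328/3593 = 91.1973
Stratum 2 (Men): n = 2016; a·d/n = 527·988/2016 = 258.2718; b·c/n = 191·310/2016 = 29.3700
OR_MH = (195.6707 + 258.2718) / (91.1973 + 29.3700) = 453.9426 / 120.5674 = 3.76505

3.765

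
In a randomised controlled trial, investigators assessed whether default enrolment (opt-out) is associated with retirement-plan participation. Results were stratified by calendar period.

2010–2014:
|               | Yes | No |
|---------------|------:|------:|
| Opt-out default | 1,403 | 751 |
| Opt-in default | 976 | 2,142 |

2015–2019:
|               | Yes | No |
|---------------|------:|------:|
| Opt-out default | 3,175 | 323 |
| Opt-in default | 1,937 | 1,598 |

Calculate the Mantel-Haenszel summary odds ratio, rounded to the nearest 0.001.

5.664

OR_MH = Σ(aᵢdᵢ/nᵢ) / Σ(bᵢcᵢ/nᵢ), where nᵢ is the stratum total.
Stratum 1 (2010–2014): n = 5272; a·d/n = 1403·2142/5272 = 570.0353; b·c/n = 751·976/5272 = 139.0319
Stratum 2 (2015–2019): n = 7033; a·d/n = 3175·1598/7033 = 721.4062; b·c/n = 323·1937/7033 = 88.9593
OR_MH = (570.0353 + 721.4062) / (139.0319 + 88.9593) = 1291.4415 / 227.9912 = 5.66444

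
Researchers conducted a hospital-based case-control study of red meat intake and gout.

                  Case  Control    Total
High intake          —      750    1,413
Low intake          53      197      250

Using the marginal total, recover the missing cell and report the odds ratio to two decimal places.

3.29

The missing cell is in the exposed row: 1413 − 750 = 663.
So a = 663, b = 750, c = 53, d = 197.
OR = (a·d)/(b·c) = (663 × 197) / (750 × 53) = 130611 / 39750 = 3.28581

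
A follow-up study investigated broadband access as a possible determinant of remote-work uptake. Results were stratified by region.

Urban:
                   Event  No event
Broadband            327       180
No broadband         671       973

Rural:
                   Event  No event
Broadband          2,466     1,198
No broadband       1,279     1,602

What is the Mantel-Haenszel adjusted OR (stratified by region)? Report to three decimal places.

2.589

OR_MH = Σ(aᵢdᵢ/nᵢ) / Σ(bᵢcᵢ/nᵢ), where nᵢ is the stratum total.
Stratum 1 (Urban): n = 2151; a·d/n = 327·973/2151 = 147.9177; b·c/n = 180·671/2151 = 56.1506
Stratum 2 (Rural): n = 6545; a·d/n = 2466·1602/6545 = 603.5954; b·c/n = 1198·1279/6545 = 234.1088
OR_MH = (147.9177 + 603.5954) / (56.1506 + 234.1088) = 751.5131 / 290.2594 = 2.58911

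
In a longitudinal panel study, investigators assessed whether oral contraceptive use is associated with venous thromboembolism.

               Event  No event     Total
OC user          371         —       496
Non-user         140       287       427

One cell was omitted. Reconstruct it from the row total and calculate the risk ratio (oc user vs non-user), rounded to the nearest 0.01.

2.28

The missing cell is in the exposed row: 496 − 371 = 125.
So a = 371, b = 125, c = 140, d = 287.
RR = [a/(a+b)] / [c/(c+d)] = (371/496) / (140/427) = 0.74798/0.32787 = 2.28135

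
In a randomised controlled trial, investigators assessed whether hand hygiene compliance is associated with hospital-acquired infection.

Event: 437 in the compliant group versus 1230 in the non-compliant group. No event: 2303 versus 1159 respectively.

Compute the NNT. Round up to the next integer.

Risk in treated group = 437/2740 = 0.15949; risk in control = 1230/2389 = 0.51486.
Absolute risk reduction = 0.51486 − 0.15949 = 0.35537
NNT = 1 / ARR = 1 / 0.35537 = 2.814 → round up → 3

3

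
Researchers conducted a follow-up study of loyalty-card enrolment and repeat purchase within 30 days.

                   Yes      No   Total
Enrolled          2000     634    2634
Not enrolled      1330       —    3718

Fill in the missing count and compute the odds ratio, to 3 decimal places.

The missing cell is in the unexposed row: 3718 − 1330 = 2388.
So a = 2000, b = 634, c = 1330, d = 2388.
OR = (a·d)/(b·c) = (2000 × 2388) / (634 × 1330) = 4776000 / 843220 = 5.66400

5.664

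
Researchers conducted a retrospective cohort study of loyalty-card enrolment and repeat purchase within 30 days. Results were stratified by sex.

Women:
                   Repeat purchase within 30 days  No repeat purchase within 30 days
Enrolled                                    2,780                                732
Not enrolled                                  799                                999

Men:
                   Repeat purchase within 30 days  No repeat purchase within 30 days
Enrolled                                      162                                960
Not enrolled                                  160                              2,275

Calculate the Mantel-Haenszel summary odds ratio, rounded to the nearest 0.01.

4.09

OR_MH = Σ(aᵢdᵢ/nᵢ) / Σ(bᵢcᵢ/nᵢ), where nᵢ is the stratum total.
Stratum 1 (Women): n = 5310; a·d/n = 2780·999/5310 = 523.0169; b·c/n = 732·799/5310 = 110.1446
Stratum 2 (Men): n = 3557; a·d/n = 162·2275/3557 = 103.6126; b·c/n = 960·160/3557 = 43.1825
OR_MH = (523.0169 + 103.6126) / (110.1446 + 43.1825) = 626.6295 / 153.3271 = 4.08688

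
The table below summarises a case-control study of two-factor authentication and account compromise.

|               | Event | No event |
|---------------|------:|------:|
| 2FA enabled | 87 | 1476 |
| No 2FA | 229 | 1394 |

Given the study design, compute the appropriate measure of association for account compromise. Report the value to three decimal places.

Cells: a = 87, b = 1476, c = 229, d = 1394.
This is a case-control study: participants were sampled on outcome status, so risks in the source population cannot be estimated directly — relative risk is not valid here. The odds ratio is the appropriate measure.
OR = (a·d)/(b·c) = (87 × 1394) / (1476 × 229) = 121278 / 338004 = 0.35881

0.359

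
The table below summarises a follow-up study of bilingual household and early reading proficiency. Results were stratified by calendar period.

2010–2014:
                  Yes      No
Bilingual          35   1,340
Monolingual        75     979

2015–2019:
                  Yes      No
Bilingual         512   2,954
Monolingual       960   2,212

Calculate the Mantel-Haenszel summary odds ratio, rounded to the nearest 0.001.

OR_MH = Σ(aᵢdᵢ/nᵢ) / Σ(bᵢcᵢ/nᵢ), where nᵢ is the stratum total.
Stratum 1 (2010–2014): n = 2429; a·d/n = 35·979/2429 = 14.1066; b·c/n = 1340·75/2429 = 41.3751
Stratum 2 (2015–2019): n = 6638; a·d/n = 512·2212/6638 = 170.6152; b·c/n = 2954·960/6638 = 427.2130
OR_MH = (14.1066 + 170.6152) / (41.3751 + 427.2130) = 184.7219 / 468.5881 = 0.39421

0.394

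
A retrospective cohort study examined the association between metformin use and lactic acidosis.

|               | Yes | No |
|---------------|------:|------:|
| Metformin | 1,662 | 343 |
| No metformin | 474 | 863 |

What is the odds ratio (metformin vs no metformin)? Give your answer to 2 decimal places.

8.82

Cells: a = 1662, b = 343, c = 474, d = 863.
OR = (a·d)/(b·c) = (1662 × 863) / (343 × 474) = 1434306 / 162582 = 8.82205
The odds of lactic acidosis are about 8.82 times as high in the metformin group.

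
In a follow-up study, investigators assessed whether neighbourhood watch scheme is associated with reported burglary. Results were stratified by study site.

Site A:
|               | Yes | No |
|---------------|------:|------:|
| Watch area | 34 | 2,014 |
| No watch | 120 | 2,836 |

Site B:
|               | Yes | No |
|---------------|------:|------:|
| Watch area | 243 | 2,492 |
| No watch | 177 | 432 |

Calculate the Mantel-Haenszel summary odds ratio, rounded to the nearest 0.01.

OR_MH = Σ(aᵢdᵢ/nᵢ) / Σ(bᵢcᵢ/nᵢ), where nᵢ is the stratum total.
Stratum 1 (Site A): n = 5004; a·d/n = 34·2836/5004 = 19.2694; b·c/n = 2014·120/5004 = 48.2974
Stratum 2 (Site B): n = 3344; a·d/n = 243·432/3344 = 31.3923; b·c/n = 2492·177/3344 = 131.9031
OR_MH = (19.2694 + 31.3923) / (48.2974 + 131.9031) = 50.6617 / 180.2005 = 0.28114

0.28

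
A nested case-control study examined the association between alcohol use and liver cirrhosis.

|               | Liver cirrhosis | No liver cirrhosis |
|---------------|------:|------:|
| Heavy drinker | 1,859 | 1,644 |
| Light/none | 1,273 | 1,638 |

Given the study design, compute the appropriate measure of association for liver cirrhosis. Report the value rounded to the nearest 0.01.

1.46

Cells: a = 1859, b = 1644, c = 1273, d = 1638.
This is a nested case-control study: participants were sampled on outcome status, so risks in the source population cannot be estimated directly — relative risk is not valid here. The odds ratio is the appropriate measure.
OR = (a·d)/(b·c) = (1859 × 1638) / (1644 × 1273) = 3045042 / 2092812 = 1.45500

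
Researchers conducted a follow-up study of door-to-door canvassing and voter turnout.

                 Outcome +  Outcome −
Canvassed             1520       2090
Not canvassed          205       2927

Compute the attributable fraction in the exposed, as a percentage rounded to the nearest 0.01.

84.45

Cells: a = 1520, b = 2090, c = 205, d = 2927.
Risk in exposed = 1520/3610 = 0.42105; risk in unexposed = 205/3132 = 0.06545.
RR = 0.42105/0.06545 = 6.43286
AR% = (RR − 1)/RR × 100 = (6.43286 − 1)/6.43286 × 100 = 84.4548%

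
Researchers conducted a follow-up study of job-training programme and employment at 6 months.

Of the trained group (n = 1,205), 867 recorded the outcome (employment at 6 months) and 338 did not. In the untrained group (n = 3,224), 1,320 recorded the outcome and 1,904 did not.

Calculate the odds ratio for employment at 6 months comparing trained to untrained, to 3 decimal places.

3.700

From the description: a = 867, b = 338, c = 1320, d = 1904.
OR = (a·d)/(b·c) = (867 × 1904) / (338 × 1320) = 1650768 / 446160 = 3.69995
The odds of employment at 6 months are about 3.70 times as high in the trained group.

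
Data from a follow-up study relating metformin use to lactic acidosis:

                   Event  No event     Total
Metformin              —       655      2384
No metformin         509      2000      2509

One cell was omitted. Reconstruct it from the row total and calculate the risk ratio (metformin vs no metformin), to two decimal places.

3.57

The missing cell is in the exposed row: 2384 − 655 = 1729.
So a = 1729, b = 655, c = 509, d = 2000.
RR = [a/(a+b)] / [c/(c+d)] = (1729/2384) / (509/2509) = 0.72525/0.20287 = 3.57496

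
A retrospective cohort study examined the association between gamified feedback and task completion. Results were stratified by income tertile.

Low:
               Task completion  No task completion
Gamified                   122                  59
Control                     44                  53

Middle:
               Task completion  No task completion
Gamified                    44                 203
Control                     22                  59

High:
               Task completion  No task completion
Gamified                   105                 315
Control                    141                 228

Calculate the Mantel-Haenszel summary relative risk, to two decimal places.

0.85

RR_MH = Σ(aᵢ·n₀ᵢ/nᵢ) / Σ(cᵢ·n₁ᵢ/nᵢ), with n₁ᵢ = aᵢ+bᵢ (exposed), n₀ᵢ = cᵢ+dᵢ (unexposed), nᵢ = n₁ᵢ+n₀ᵢ.
Stratum 1 (Low): n₁ = 181, n₀ = 97, n = 278; a·n₀/n = 122·97/278 = 42.5683; c·n₁/n = 44·181/278 = 28.6475
Stratum 2 (Middle): n₁ = 247, n₀ = 81, n = 328; a·n₀/n = 44·81/328 = 10.8659; c·n₁/n = 22·247/328 = 16.5671
Stratum 3 (High): n₁ = 420, n₀ = 369, n = 789; a·n₀/n = 105·369/789 = 49.1065; c·n₁/n = 141·420/789 = 75.0570
RR_MH = (42.5683 + 10.8659 + 49.1065) / (28.6475 + 16.5671 + 75.0570) = 102.5407 / 120.2716 = 0.85258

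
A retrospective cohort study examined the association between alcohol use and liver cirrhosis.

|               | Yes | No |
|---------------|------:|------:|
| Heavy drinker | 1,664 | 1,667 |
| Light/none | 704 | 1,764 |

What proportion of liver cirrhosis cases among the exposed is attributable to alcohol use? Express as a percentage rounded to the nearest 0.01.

42.90

Cells: a = 1664, b = 1667, c = 704, d = 1764.
Risk in exposed = 1664/3331 = 0.49955; risk in unexposed = 704/2468 = 0.28525.
RR = 0.49955/0.28525 = 1.75126
AR% = (RR − 1)/RR × 100 = (1.75126 − 1)/1.75126 × 100 = 42.8983%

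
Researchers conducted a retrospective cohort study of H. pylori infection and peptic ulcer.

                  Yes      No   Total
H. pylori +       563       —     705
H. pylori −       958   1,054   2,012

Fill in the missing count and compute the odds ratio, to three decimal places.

4.362

The missing cell is in the exposed row: 705 − 563 = 142.
So a = 563, b = 142, c = 958, d = 1054.
OR = (a·d)/(b·c) = (563 × 1054) / (142 × 958) = 593402 / 136036 = 4.36210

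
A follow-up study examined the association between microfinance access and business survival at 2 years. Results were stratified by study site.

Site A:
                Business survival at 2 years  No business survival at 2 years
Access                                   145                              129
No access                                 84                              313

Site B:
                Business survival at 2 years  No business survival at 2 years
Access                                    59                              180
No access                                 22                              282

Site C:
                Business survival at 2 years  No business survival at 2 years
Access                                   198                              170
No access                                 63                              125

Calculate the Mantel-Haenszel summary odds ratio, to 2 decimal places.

OR_MH = Σ(aᵢdᵢ/nᵢ) / Σ(bᵢcᵢ/nᵢ), where nᵢ is the stratum total.
Stratum 1 (Site A): n = 671; a·d/n = 145·313/671 = 67.6379; b·c/n = 129·84/671 = 16.1490
Stratum 2 (Site B): n = 543; a·d/n = 59·282/543 = 30.6409; b·c/n = 180·22/543 = 7.2928
Stratum 3 (Site C): n = 556; a·d/n = 198·125/556 = 44.5144; b·c/n = 170·63/556 = 19.2626
OR_MH = (67.6379 + 30.6409 + 44.5144) / (16.1490 + 7.2928 + 19.2626) = 142.7931 / 42.7044 = 3.34375

3.34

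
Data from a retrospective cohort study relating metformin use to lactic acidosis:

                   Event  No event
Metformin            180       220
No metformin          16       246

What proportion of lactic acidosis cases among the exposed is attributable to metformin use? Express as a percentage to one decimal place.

86.4

Cells: a = 180, b = 220, c = 16, d = 246.
Risk in exposed = 180/400 = 0.45000; risk in unexposed = 16/262 = 0.06107.
RR = 0.45000/0.06107 = 7.36875
AR% = (RR − 1)/RR × 100 = (7.36875 − 1)/7.36875 × 100 = 86.4292%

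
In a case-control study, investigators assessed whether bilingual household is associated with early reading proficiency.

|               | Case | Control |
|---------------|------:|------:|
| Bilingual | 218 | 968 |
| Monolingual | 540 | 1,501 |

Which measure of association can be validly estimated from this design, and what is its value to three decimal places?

0.626

Cells: a = 218, b = 968, c = 540, d = 1501.
This is a case-control study: participants were sampled on outcome status, so risks in the source population cannot be estimated directly — relative risk is not valid here. The odds ratio is the appropriate measure.
OR = (a·d)/(b·c) = (218 × 1501) / (968 × 540) = 327218 / 522720 = 0.62599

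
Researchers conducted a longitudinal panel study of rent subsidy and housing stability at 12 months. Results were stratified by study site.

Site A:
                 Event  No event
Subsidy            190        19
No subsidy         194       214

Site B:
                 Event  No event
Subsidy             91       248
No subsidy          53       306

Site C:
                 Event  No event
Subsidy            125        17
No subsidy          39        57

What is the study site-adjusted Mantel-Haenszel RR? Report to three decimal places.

RR_MH = Σ(aᵢ·n₀ᵢ/nᵢ) / Σ(cᵢ·n₁ᵢ/nᵢ), with n₁ᵢ = aᵢ+bᵢ (exposed), n₀ᵢ = cᵢ+dᵢ (unexposed), nᵢ = n₁ᵢ+n₀ᵢ.
Stratum 1 (Site A): n₁ = 209, n₀ = 408, n = 617; a·n₀/n = 190·408/617 = 125.6402; c·n₁/n = 194·209/617 = 65.7147
Stratum 2 (Site B): n₁ = 339, n₀ = 359, n = 698; a·n₀/n = 91·359/698 = 46.8037; c·n₁/n = 53·339/698 = 25.7407
Stratum 3 (Site C): n₁ = 142, n₀ = 96, n = 238; a·n₀/n = 125·96/238 = 50.4202; c·n₁/n = 39·142/238 = 23.2689
RR_MH = (125.6402 + 46.8037 + 50.4202) / (65.7147 + 25.7407 + 23.2689) = 222.8641 / 114.7243 = 1.94261

1.943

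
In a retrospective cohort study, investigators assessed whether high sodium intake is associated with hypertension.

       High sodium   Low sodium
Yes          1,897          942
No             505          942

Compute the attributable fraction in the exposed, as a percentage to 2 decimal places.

Reading the table with exposure as columns: a = 1897 (High sodium, case), b = 505 (High sodium, non-case), c = 942 (Low sodium, case), d = 942.
Risk in exposed = 1897/2402 = 0.78976; risk in unexposed = 942/1884 = 0.50000.
RR = 0.78976/0.50000 = 1.57952
AR% = (RR − 1)/RR × 100 = (1.57952 − 1)/1.57952 × 100 = 36.6895%

36.69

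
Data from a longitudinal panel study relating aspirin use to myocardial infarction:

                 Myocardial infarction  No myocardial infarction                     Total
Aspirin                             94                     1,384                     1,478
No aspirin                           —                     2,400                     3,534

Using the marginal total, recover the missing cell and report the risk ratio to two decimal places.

The missing cell is in the unexposed row: 3534 − 2400 = 1134.
So a = 94, b = 1384, c = 1134, d = 2400.
RR = [a/(a+b)] / [c/(c+d)] = (94/1478) / (1134/3534) = 0.06360/0.32088 = 0.19820

0.20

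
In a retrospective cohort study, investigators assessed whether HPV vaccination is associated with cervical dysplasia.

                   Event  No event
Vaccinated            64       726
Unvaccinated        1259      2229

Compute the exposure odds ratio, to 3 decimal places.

Cells: a = 64, b = 726, c = 1259, d = 2229.
OR = (a·d)/(b·c) = (64 × 2229) / (726 × 1259) = 142656 / 914034 = 0.15607
Exposure is associated with lower odds of cervical dysplasia (OR = 0.16 < 1).

0.156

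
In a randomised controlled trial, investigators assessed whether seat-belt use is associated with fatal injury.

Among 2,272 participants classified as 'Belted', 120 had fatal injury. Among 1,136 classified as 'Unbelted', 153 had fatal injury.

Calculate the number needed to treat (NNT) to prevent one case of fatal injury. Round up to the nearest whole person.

13

Risk in treated group = 120/2272 = 0.05282; risk in control = 153/1136 = 0.13468.
Absolute risk reduction = 0.13468 − 0.05282 = 0.08187
NNT = 1 / ARR = 1 / 0.08187 = 12.215 → round up → 13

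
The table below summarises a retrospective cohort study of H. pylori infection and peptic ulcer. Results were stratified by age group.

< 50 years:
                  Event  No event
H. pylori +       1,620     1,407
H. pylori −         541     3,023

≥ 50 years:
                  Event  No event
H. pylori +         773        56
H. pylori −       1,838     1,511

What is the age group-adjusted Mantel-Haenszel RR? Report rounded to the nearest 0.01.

RR_MH = Σ(aᵢ·n₀ᵢ/nᵢ) / Σ(cᵢ·n₁ᵢ/nᵢ), with n₁ᵢ = aᵢ+bᵢ (exposed), n₀ᵢ = cᵢ+dᵢ (unexposed), nᵢ = n₁ᵢ+n₀ᵢ.
Stratum 1 (< 50 years): n₁ = 3027, n₀ = 3564, n = 6591; a·n₀/n = 1620·3564/6591 = 875.9945; c·n₁/n = 541·3027/6591 = 248.4611
Stratum 2 (≥ 50 years): n₁ = 829, n₀ = 3349, n = 4178; a·n₀/n = 773·3349/4178 = 619.6211; c·n₁/n = 1838·829/4178 = 364.6965
RR_MH = (875.9945 + 619.6211) / (248.4611 + 364.6965) = 1495.6156 / 613.1576 = 2.43920

2.44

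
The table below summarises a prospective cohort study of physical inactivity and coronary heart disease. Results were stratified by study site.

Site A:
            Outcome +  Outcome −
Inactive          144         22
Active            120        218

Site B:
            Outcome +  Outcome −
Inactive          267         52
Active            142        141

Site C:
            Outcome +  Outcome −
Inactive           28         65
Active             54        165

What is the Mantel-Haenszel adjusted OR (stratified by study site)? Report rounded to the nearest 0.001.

4.856

OR_MH = Σ(aᵢdᵢ/nᵢ) / Σ(bᵢcᵢ/nᵢ), where nᵢ is the stratum total.
Stratum 1 (Site A): n = 504; a·d/n = 144·218/504 = 62.2857; b·c/n = 22·120/504 = 5.2381
Stratum 2 (Site B): n = 602; a·d/n = 267·141/602 = 62.5365; b·c/n = 52·142/602 = 12.2658
Stratum 3 (Site C): n = 312; a·d/n = 28·165/312 = 14.8077; b·c/n = 65·54/312 = 11.2500
OR_MH = (62.2857 + 62.5365 + 14.8077) / (5.2381 + 12.2658 + 11.2500) = 139.6300 / 28.7539 = 4.85604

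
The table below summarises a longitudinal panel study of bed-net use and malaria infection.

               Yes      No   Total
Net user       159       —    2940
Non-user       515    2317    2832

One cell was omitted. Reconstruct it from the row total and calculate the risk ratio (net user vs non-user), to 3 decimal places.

0.297

The missing cell is in the exposed row: 2940 − 159 = 2781.
So a = 159, b = 2781, c = 515, d = 2317.
RR = [a/(a+b)] / [c/(c+d)] = (159/2940) / (515/2832) = 0.05408/0.18185 = 0.29740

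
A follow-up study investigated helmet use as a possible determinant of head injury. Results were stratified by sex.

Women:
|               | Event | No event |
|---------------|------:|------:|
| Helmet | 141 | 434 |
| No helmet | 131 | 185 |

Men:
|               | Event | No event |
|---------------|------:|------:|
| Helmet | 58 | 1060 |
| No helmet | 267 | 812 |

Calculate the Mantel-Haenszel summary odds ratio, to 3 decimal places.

OR_MH = Σ(aᵢdᵢ/nᵢ) / Σ(bᵢcᵢ/nᵢ), where nᵢ is the stratum total.
Stratum 1 (Women): n = 891; a·d/n = 141·185/891 = 29.2761; b·c/n = 434·131/891 = 63.8092
Stratum 2 (Men): n = 2197; a·d/n = 58·812/2197 = 21.4365; b·c/n = 1060·267/2197 = 128.8211
OR_MH = (29.2761 + 21.4365) / (63.8092 + 128.8211) = 50.7126 / 192.6303 = 0.26326

0.263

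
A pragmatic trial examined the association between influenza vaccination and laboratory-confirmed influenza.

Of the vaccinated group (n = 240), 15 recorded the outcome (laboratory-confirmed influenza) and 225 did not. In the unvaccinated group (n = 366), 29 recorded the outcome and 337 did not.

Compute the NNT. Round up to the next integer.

60

Risk in treated group = 15/240 = 0.06250; risk in control = 29/366 = 0.07923.
Absolute risk reduction = 0.07923 − 0.06250 = 0.01673
NNT = 1 / ARR = 1 / 0.01673 = 59.755 → round up → 60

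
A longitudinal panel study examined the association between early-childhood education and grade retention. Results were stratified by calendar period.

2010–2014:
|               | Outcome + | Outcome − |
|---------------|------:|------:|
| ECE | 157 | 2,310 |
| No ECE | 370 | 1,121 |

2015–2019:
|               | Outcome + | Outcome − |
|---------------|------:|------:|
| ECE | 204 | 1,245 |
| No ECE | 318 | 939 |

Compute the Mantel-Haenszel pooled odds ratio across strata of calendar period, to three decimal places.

0.318

OR_MH = Σ(aᵢdᵢ/nᵢ) / Σ(bᵢcᵢ/nᵢ), where nᵢ is the stratum total.
Stratum 1 (2010–2014): n = 3958; a·d/n = 157·1121/3958 = 44.4661; b·c/n = 2310·370/3958 = 215.9424
Stratum 2 (2015–2019): n = 2706; a·d/n = 204·939/2706 = 70.7894; b·c/n = 1245·318/2706 = 146.3082
OR_MH = (44.4661 + 70.7894) / (215.9424 + 146.3082) = 115.2555 / 362.2506 = 0.31817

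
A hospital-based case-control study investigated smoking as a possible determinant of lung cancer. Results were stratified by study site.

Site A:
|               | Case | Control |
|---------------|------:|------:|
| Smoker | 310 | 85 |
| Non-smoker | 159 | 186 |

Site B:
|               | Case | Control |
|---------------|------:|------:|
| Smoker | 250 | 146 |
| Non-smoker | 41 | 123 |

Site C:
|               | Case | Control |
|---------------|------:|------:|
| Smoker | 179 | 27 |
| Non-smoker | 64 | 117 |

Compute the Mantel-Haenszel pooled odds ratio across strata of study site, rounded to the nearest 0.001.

5.594

OR_MH = Σ(aᵢdᵢ/nᵢ) / Σ(bᵢcᵢ/nᵢ), where nᵢ is the stratum total.
Stratum 1 (Site A): n = 740; a·d/n = 310·186/740 = 77.9189; b·c/n = 85·159/740 = 18.2635
Stratum 2 (Site B): n = 560; a·d/n = 250·123/560 = 54.9107; b·c/n = 146·41/560 = 10.6893
Stratum 3 (Site C): n = 387; a·d/n = 179·117/387 = 54.1163; b·c/n = 27·64/387 = 4.4651
OR_MH = (77.9189 + 54.9107 + 54.1163) / (18.2635 + 10.6893 + 4.4651) = 186.9459 / 33.4179 = 5.59418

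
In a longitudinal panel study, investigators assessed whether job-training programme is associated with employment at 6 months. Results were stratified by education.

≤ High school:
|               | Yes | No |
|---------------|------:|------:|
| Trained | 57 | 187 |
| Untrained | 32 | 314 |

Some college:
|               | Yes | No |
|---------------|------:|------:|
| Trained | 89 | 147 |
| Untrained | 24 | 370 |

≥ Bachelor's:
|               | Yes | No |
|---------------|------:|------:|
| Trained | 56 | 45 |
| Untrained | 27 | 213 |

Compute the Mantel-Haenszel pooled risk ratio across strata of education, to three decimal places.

4.252

RR_MH = Σ(aᵢ·n₀ᵢ/nᵢ) / Σ(cᵢ·n₁ᵢ/nᵢ), with n₁ᵢ = aᵢ+bᵢ (exposed), n₀ᵢ = cᵢ+dᵢ (unexposed), nᵢ = n₁ᵢ+n₀ᵢ.
Stratum 1 (≤ High school): n₁ = 244, n₀ = 346, n = 590; a·n₀/n = 57·346/590 = 33.4271; c·n₁/n = 32·244/590 = 13.2339
Stratum 2 (Some college): n₁ = 236, n₀ = 394, n = 630; a·n₀/n = 89·394/630 = 55.6603; c·n₁/n = 24·236/630 = 8.9905
Stratum 3 (≥ Bachelor's): n₁ = 101, n₀ = 240, n = 341; a·n₀/n = 56·240/341 = 39.4135; c·n₁/n = 27·101/341 = 7.9971
RR_MH = (33.4271 + 55.6603 + 39.4135) / (13.2339 + 8.9905 + 7.9971) = 128.5009 / 30.2214 = 4.25198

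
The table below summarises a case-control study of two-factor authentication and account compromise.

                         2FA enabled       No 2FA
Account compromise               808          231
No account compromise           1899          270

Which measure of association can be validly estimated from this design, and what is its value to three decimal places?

0.497

Reading the table with exposure as columns: a = 808 (2FA enabled, case), b = 1899 (2FA enabled, non-case), c = 231 (No 2FA, case), d = 270.
This is a case-control study: participants were sampled on outcome status, so risks in the source population cannot be estimated directly — relative risk is not valid here. The odds ratio is the appropriate measure.
OR = (a·d)/(b·c) = (808 × 270) / (1899 × 231) = 218160 / 438669 = 0.49732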